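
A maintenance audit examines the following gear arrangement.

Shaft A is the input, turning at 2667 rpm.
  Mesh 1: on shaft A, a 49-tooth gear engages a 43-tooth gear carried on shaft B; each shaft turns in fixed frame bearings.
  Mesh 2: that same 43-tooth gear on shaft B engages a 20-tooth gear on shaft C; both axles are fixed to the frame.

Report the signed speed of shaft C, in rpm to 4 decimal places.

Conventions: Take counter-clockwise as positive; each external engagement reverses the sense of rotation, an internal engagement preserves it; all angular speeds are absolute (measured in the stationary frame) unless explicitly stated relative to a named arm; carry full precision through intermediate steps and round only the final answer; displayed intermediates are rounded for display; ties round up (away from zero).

recognized (3 fixed axles, 2 meshes): fixed-axis compound train
mesh 1 [49T→43T]: ω = 2667.0000×49/43 = 3039.1395 rpm, sense flips to −
mesh 2 [43T→20T]: ω = 3039.1395×43/20 = 6534.1500 rpm, sense flips to +
signed output speed = +6534.1500 rpm

+6534.1500 rpm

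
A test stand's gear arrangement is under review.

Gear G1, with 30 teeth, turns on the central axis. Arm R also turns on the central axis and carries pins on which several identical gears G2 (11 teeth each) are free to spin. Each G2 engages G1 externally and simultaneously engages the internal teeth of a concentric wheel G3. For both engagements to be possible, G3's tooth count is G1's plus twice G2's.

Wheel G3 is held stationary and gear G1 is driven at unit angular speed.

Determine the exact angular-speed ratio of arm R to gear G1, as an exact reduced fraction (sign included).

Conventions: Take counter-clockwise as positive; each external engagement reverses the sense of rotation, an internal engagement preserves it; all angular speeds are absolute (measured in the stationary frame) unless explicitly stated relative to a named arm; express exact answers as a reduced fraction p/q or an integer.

topology: planetary set — G1 30T / G2 11T / G3 52T, arm = carrier (Willis)
ring teeth: 30 + 2·11 = 52
30(ω_sun−ω_arm) = −52(ω_ring−ω_arm),  ω_ring = 0, ω_sun = 1
30(1−ω_arm) = −52(0−ω_arm)  ⇒  82·ω_arm = 30  ⇒  ω_arm = 15/41
ω_out/ω_in = 15/41

15/41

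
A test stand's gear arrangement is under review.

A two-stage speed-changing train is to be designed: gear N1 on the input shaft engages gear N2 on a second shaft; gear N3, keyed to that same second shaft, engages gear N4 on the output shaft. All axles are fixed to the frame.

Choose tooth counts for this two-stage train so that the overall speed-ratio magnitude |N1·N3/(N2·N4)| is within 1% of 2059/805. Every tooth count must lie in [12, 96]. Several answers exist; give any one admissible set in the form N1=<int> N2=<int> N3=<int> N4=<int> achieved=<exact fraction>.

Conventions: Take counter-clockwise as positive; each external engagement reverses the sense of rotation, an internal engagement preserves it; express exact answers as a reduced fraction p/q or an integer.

N1=29 N2=23 N3=71 N4=35 achieved=2059/805

2-stage fixed-axis compound train for ratio 2059/805
target = 2059/805 in lowest terms: an exact hit needs N1·N3 = k·2059 and N2·N4 = k·805 for one integer k, every count in [12, 96]; additionally prefer no 1:1 stage (N1 ≠ N2, N3 ≠ N4)
k = 1: N1·N3 = 2059 = 29·71, N2·N4 = 805 = 23·35
achieved = 29·71/(23·35) = 2059/805; |achieved − target| = 0 ≤ 2059/80500 ✓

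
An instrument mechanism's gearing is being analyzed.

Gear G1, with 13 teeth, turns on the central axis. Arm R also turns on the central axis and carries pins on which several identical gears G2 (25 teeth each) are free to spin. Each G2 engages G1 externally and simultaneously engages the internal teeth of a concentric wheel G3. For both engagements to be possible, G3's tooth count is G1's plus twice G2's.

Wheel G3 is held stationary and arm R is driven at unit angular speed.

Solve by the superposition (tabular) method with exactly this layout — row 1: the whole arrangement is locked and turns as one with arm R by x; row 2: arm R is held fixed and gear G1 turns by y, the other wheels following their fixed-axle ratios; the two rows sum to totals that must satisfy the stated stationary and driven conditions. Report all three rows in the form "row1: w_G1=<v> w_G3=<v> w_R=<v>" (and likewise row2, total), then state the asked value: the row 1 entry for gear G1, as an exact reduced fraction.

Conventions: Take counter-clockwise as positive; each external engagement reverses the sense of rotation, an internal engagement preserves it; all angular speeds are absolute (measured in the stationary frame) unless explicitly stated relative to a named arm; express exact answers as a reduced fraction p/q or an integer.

class = planetary set [G3 = 13+2·25 = 63; Willis about the carrier]
row 1 — lock + rotate with arm: ω_sun = ω_ring = ω_arm = x
superposition row 2 [arm held]: sun y, ring −(13/63)·y, arm 0
boundary: total ω_ring = x − (13/63)·y = 0 and total ω_arm = x = 1  ⇒  y = 63/13, x = 1
row 2 ring = −(13/63)·63/13 = -1
totals (row 1 + row 2): sun 1 + 63/13 = 76/13, ring 1 + (-1) = 0, arm 1 + 0 = 1
asked cell (row1, sun) = 1

row1: w_G1=1 w_G3=1 w_R=1
row2: w_G1=63/13 w_G3=-1 w_R=0
total: w_G1=76/13 w_G3=0 w_R=1
asked value: 1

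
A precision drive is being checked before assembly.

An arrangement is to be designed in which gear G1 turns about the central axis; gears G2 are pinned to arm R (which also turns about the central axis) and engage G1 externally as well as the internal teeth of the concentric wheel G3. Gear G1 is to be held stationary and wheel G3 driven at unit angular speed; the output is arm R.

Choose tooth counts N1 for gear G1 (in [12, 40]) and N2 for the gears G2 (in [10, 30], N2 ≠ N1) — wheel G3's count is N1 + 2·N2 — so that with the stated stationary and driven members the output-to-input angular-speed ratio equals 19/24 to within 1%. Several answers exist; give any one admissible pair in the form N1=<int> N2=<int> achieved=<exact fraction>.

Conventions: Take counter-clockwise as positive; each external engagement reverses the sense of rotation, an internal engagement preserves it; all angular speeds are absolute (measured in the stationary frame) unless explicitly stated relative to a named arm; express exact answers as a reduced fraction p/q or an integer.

N1=15 N2=21 achieved=19/24

class = planetary set [ratio 19/24 wanted; Willis about the carrier]
Willis with ω_sun = 0: ω_arm/ω_ring = N3/(N1+N3); set equal to 19/24  ⇒  N3/N1 = (19/24)/(1 − 19/24) = 19/5
N3 = N1 + 2·N2  ⇒  N2/N1 = (N3/N1 − 1)/2 = (19/5 − 1)/2 = 7/5
smallest multiple with N1 ≥ 12 and N2 ≥ 10: k = 3  ⇒  N1 = 3·5 = 15, N2 = 3·7 = 21 (N1 ≤ 40, N2 ≤ 30, N2 ≠ N1 ✓), N3 = 15 + 2·21 = 57
check: N3/(N1+N3) with N1 = 15, N3 = 57 gives 19/24; |achieved − target| = 0 ≤ 19/2400 ✓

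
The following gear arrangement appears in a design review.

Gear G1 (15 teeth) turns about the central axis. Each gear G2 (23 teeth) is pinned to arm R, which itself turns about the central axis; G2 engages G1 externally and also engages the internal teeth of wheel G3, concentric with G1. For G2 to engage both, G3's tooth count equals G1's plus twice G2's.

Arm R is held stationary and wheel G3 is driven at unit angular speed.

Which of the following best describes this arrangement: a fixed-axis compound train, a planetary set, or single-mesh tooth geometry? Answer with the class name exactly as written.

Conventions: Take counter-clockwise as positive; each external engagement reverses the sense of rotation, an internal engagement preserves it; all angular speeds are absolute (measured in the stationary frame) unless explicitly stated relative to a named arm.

planetary set

class = planetary set [G3 = 15+2·23 = 61; Willis about the carrier]
classification: planetary set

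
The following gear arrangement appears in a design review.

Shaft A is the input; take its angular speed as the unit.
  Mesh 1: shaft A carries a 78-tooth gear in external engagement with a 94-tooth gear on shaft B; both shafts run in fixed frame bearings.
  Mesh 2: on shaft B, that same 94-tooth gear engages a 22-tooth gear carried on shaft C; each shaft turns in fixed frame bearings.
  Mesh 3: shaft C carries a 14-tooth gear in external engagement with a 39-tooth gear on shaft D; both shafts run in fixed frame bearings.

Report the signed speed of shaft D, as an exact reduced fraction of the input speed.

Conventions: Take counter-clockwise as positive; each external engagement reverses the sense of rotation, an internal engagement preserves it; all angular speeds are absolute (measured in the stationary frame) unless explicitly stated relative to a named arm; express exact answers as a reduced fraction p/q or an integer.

-14/11

3-mesh fixed-axis compound train (all bearings frame-fixed)
mesh 1 [78T→94T]: |ω|/ω_in = 1×78/94 = 39/47, sense flips to −
mesh 2 [94T→22T]: |ω|/ω_in = (39/47)×94/22 = 39/11, sense flips to +
mesh 3 [14T→39T]: |ω|/ω_in = (39/11)×14/39 = 14/11, sense flips to −
signed output speed (× input speed) = -14/11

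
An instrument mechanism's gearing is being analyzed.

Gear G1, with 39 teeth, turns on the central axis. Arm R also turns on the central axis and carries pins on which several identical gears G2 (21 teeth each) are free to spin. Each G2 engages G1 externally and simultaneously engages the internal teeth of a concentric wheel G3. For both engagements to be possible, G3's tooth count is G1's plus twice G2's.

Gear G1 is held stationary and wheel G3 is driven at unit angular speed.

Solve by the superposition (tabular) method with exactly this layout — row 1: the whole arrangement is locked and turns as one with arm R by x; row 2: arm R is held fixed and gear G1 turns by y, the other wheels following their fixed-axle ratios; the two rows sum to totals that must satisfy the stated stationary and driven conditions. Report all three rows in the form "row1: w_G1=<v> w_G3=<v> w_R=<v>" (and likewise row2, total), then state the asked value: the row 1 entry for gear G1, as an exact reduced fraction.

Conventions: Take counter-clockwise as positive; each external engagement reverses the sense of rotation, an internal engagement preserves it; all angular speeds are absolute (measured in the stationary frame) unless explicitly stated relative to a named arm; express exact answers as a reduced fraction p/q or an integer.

row1: w_G1=27/40 w_G3=27/40 w_R=27/40
row2: w_G1=-27/40 w_G3=13/40 w_R=0
total: w_G1=0 w_G3=1 w_R=27/40
asked value: 27/40

topology: planetary set — G1 39T / G2 21T / G3 81T, arm = carrier (Willis)
superposition row 1 [locked train]: every member turns x
row 2 — arm fixed, fixed-axis ratios: sun y, ring −(39/81)·y, arm 0
boundary: total ω_sun = x + y = 0 and total ω_ring = x − (39/81)·y = 1  ⇒  y = -27/40, x = 27/40
row 2 ring = −(39/81)·(-27/40) = 13/40
totals (row 1 + row 2): sun 27/40 + (-27/40) = 0, ring 27/40 + 13/40 = 1, arm 27/40 + 0 = 27/40
asked cell (row1, sun) = 27/40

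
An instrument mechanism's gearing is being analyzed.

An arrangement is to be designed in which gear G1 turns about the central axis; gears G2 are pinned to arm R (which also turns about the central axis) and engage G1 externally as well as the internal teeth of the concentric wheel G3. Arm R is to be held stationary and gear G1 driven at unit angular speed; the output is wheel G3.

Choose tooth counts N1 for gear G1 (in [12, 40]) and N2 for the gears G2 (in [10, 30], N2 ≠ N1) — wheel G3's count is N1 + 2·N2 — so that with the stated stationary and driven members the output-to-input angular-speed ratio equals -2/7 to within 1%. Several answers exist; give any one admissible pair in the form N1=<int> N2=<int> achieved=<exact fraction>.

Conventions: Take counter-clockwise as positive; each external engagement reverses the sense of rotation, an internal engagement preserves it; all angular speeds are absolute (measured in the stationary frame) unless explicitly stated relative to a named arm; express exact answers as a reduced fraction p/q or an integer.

class = planetary set [ratio -2/7 wanted; Willis about the carrier]
Willis with ω_arm = 0: ω_ring/ω_sun = −N1/N3; set equal to -2/7  ⇒  N3/N1 = −1/(-2/7) = 7/2
N3 = N1 + 2·N2  ⇒  N2/N1 = (N3/N1 − 1)/2 = (7/2 − 1)/2 = 5/4
smallest multiple with N1 ≥ 12 and N2 ≥ 10: k = 3  ⇒  N1 = 3·4 = 12, N2 = 3·5 = 15 (N1 ≤ 40, N2 ≤ 30, N2 ≠ N1 ✓), N3 = 12 + 2·15 = 42
check: −N1/N3 with N1 = 12, N3 = 42 gives -2/7; |achieved − target| = 0 ≤ 1/350 ✓

N1=12 N2=15 achieved=-2/7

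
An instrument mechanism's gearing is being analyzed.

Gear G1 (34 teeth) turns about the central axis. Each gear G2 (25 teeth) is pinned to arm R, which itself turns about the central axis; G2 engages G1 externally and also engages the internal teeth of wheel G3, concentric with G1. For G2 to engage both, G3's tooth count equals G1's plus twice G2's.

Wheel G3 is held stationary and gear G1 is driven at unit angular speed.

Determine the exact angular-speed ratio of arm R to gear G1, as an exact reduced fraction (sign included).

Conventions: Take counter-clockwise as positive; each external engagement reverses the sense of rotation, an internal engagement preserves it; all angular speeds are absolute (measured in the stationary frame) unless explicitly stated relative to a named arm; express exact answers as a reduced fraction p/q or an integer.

17/59

topology: planetary set — G1 34T / G2 25T / G3 84T, arm = carrier (Willis)
ring teeth: 34 + 2·25 = 84
34(ω_sun−ω_arm) = −84(ω_ring−ω_arm),  ω_ring = 0, ω_sun = 1
34(1−ω_arm) = −84(0−ω_arm)  ⇒  118·ω_arm = 34  ⇒  ω_arm = 17/59
ω_out/ω_in = 17/59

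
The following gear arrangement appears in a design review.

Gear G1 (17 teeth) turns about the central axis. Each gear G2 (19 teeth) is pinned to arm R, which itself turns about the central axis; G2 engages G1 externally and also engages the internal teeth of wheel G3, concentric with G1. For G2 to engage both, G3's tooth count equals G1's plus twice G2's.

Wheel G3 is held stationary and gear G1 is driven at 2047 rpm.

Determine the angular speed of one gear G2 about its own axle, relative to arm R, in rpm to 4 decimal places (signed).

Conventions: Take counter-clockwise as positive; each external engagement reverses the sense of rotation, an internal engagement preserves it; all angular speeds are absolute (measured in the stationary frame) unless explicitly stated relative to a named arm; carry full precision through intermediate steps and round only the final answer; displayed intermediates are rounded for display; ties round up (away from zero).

class = planetary set [G3 = 17+2·19 = 55; Willis about the carrier]
normalise by the input: solve with ω_sun = 1, then scale by 2047 rpm
ring teeth: 17 + 2·19 = 55
17(ω_sun−ω_arm) = −55(ω_ring−ω_arm),  ω_ring = 0, ω_sun = 1
17(1−ω_arm) = −55(0−ω_arm)  ⇒  72·ω_arm = 17  ⇒  ω_arm = 17/72
sun–planet mesh: 17·(1−17/72) = −19·(ω_p−ω_arm)  ⇒  ω_p−ω_arm = -935/1368
scale: ω_p−ω_arm = -935/1368 × 2047 rpm = -1399.0826 rpm

-1399.0826 rpm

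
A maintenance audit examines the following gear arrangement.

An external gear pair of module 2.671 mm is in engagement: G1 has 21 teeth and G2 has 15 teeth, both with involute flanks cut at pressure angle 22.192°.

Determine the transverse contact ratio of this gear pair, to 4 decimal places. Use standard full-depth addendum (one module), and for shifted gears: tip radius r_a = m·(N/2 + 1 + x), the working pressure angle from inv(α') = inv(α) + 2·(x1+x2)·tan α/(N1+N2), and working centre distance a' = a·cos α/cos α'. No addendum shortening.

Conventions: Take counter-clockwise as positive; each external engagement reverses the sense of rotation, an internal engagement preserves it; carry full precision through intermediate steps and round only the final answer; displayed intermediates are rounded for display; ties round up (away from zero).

1.4594

single-mesh involute tooth geometry (21T engaging 15T at module 2.671)
base radii: r_b1 = 25.967983, r_b2 = 18.548559
tip radii: r_a1 = 30.716500, r_a2 = 22.703500
no profile shift: α' = α, a' = a
action lengths: √(r_a1²−r_b1²) = 16.406317, √(r_a2²−r_b2²) = 13.091977
base pitch p_b = π·m·cos α = 7.769602
CR = (16.406317 + 13.091977 − 48.078000·sin 22.19200°)/7.769602 = 1.459364
contact ratio ≈ 1.4594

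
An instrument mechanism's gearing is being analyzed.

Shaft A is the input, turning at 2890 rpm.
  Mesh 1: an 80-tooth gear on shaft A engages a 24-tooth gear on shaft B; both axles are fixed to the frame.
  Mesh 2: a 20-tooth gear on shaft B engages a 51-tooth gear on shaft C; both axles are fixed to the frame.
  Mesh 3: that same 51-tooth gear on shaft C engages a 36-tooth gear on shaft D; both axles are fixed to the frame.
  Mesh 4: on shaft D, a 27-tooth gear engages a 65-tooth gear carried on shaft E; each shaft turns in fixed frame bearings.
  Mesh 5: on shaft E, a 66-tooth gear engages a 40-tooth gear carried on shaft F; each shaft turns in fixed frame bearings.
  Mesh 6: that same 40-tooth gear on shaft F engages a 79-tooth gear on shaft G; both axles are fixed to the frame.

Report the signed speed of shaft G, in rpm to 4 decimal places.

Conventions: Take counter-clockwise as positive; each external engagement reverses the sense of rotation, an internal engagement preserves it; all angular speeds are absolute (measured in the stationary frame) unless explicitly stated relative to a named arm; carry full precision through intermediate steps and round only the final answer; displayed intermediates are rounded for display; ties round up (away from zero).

recognized (7 fixed axles, 6 meshes): fixed-axis compound train
mesh 1 [80T→24T]: ω = 2890.0000×80/24 = 9633.3333 rpm, sense flips to −
mesh 2 [20T→51T]: ω = 9633.3333×20/51 = 3777.7778 rpm, sense flips to +
mesh 3 [51T→36T]: ω = 3777.7778×51/36 = 5351.8519 rpm, sense flips to −
mesh 4 [27T→65T]: ω = 5351.8519×27/65 = 2223.0769 rpm, sense flips to +
mesh 5 [66T→40T]: ω = 2223.0769×66/40 = 3668.0769 rpm, sense flips to −
mesh 6 [40T→79T]: ω = 3668.0769×40/79 = 1857.2541 rpm, sense flips to +
signed output speed = +1857.2541 rpm

+1857.2541 rpm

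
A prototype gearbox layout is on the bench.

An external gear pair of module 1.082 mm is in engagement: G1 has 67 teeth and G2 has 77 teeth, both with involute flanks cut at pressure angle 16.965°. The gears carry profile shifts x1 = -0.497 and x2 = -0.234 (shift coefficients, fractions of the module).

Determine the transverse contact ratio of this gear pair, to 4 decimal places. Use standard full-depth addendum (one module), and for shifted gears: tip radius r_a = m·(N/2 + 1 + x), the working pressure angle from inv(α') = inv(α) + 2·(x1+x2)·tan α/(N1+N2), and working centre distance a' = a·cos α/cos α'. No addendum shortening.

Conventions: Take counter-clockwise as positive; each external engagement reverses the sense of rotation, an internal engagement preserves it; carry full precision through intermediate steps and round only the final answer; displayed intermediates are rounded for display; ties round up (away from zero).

topology: single-mesh involute geometry — m = 1.082, 67T/77T pair
base radii: r_b1 = 34.669646, r_b2 = 39.844220
tip radii: r_a1 = 36.791246, r_a2 = 42.485812
inv(α') = inv(16.965°) + 2·(-0.497-0.234)·tan α/(67+77) = 0.00587050  ⇒  α' = 14.77355°
a' = a·cos α / cos α' = 77.9040·cos 16.965°/cos 14.77355° = 77.061422
action lengths: √(r_a1²−r_b1²) = 12.313060, √(r_a2²−r_b2²) = 14.747284
base pitch p_b = π·m·cos α = 3.251281
CR = (12.313060 + 14.747284 − 77.061422·sin 14.77355°)/3.251281 = 2.279019
contact ratio ≈ 2.2790

2.2790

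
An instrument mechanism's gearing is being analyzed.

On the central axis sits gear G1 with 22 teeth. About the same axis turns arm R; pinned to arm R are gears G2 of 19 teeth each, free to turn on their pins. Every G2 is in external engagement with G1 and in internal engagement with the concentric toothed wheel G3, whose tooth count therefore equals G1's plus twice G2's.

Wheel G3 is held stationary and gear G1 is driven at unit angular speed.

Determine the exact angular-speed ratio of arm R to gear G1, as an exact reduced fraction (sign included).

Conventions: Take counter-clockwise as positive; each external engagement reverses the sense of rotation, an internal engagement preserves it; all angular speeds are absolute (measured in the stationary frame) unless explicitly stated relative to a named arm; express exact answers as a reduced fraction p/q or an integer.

11/41

planetary set (22T centre, 19T on arm, 60T internal) — Willis relation
ring teeth: 22 + 2·19 = 60
22(ω_sun−ω_arm) = −60(ω_ring−ω_arm),  ω_ring = 0, ω_sun = 1
22(1−ω_arm) = −60(0−ω_arm)  ⇒  82·ω_arm = 22  ⇒  ω_arm = 11/41
ω_out/ω_in = 11/41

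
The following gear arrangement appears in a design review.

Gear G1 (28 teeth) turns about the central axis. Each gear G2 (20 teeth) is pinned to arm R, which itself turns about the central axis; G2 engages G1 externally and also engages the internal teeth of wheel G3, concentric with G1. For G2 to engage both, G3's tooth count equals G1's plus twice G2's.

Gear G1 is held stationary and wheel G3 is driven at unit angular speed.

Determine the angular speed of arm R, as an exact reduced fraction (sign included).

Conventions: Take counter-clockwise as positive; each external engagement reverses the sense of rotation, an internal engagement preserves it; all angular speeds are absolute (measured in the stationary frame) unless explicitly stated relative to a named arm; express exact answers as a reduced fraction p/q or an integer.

17/24

class = planetary set [G3 = 28+2·20 = 68; Willis about the carrier]
ring teeth: 28 + 2·20 = 68
28(ω_sun−ω_arm) = −68(ω_ring−ω_arm),  ω_sun = 0, ω_ring = 1
28(0−ω_arm) = −68(1−ω_arm)  ⇒  96·ω_arm = 68  ⇒  ω_arm = 17/24
exact speed ratio = 17/24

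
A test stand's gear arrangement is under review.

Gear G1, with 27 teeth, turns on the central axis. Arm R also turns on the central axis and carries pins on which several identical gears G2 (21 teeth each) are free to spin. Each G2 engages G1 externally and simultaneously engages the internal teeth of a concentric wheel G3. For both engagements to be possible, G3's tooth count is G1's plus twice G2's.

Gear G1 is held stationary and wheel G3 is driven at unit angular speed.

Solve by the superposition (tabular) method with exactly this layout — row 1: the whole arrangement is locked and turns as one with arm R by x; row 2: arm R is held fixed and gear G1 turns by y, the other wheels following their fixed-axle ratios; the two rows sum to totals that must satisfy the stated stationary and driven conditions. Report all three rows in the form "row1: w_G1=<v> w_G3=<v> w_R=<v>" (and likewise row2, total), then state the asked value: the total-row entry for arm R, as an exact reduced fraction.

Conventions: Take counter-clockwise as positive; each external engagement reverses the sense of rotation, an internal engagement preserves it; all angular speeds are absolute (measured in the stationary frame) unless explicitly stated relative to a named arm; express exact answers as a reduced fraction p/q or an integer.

recognized (axles ride arm R): planetary set, 27/21/69 teeth
superposition row 1 [locked train]: every member turns x
row 2: sun turns y, ring = −(27/69)·y, arm 0
boundary: total ω_sun = x + y = 0 and total ω_ring = x − (27/69)·y = 1  ⇒  y = -23/32, x = 23/32
row 2 ring = −(27/69)·(-23/32) = 9/32
totals (row 1 + row 2): sun 23/32 + (-23/32) = 0, ring 23/32 + 9/32 = 1, arm 23/32 + 0 = 23/32
asked cell (total, arm) = 23/32

row1: w_G1=23/32 w_G3=23/32 w_R=23/32
row2: w_G1=-23/32 w_G3=9/32 w_R=0
total: w_G1=0 w_G3=1 w_R=23/32
asked value: 23/32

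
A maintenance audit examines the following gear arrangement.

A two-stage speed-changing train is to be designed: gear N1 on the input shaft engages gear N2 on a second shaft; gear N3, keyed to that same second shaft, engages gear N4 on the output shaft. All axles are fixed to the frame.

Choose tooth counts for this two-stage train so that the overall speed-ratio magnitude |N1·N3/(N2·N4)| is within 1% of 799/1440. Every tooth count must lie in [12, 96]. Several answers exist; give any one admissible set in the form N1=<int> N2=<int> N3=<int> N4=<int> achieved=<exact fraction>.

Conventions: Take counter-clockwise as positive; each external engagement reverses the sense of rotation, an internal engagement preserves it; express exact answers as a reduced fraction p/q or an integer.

N1=17 N2=15 N3=47 N4=96 achieved=799/1440

design class (target 799/1440): fixed-axis compound train
target = 799/1440 in lowest terms: an exact hit needs N1·N3 = k·799 and N2·N4 = k·1440 for one integer k, every count in [12, 96]; additionally prefer no 1:1 stage (N1 ≠ N2, N3 ≠ N4)
k = 1: N1·N3 = 799 = 17·47, N2·N4 = 1440 = 15·96
achieved = 17·47/(15·96) = 799/1440; |achieved − target| = 0 ≤ 799/144000 ✓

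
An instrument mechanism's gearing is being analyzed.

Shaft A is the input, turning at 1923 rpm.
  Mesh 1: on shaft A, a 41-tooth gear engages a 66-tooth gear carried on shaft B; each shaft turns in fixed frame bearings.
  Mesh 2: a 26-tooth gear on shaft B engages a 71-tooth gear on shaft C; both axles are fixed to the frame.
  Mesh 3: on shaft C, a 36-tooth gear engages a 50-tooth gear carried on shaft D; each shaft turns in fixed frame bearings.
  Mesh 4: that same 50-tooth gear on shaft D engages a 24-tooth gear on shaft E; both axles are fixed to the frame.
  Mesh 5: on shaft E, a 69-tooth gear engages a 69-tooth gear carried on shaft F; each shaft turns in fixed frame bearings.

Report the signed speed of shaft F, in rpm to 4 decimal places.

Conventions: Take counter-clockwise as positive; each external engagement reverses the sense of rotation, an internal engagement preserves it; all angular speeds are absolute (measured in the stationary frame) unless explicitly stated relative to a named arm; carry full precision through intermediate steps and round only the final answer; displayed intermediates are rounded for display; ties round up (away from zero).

recognized (6 fixed axles, 5 meshes): fixed-axis compound train
mesh 1 [41T→66T]: ω = 1923.0000×41/66 = 1194.5909 rpm, sense flips to −
mesh 2 [26T→71T]: ω = 1194.5909×26/71 = 437.4558 rpm, sense flips to +
mesh 3 [36T→50T]: ω = 437.4558×36/50 = 314.9682 rpm, sense flips to −
mesh 4 [50T→24T]: ω = 314.9682×50/24 = 656.1837 rpm, sense flips to +
mesh 5 [69T→69T]: ω = 656.1837×69/69 = 656.1837 rpm, sense flips to −
signed output speed = -656.1837 rpm

-656.1837 rpm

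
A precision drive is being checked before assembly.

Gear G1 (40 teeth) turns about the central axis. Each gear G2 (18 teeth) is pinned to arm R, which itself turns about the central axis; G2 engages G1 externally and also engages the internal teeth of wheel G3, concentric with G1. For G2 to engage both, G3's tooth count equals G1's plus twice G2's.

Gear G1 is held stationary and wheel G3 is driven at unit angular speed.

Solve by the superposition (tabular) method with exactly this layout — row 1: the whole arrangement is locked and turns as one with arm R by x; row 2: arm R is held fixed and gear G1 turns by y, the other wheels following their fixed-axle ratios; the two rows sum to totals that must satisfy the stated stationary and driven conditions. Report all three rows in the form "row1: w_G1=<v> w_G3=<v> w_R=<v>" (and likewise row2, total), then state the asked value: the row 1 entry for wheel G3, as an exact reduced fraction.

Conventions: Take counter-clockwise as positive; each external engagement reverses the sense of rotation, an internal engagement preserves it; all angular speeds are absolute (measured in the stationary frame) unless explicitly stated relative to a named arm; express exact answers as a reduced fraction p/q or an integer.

row1: w_G1=19/29 w_G3=19/29 w_R=19/29
row2: w_G1=-19/29 w_G3=10/29 w_R=0
total: w_G1=0 w_G3=1 w_R=19/29
asked value: 19/29

class = planetary set [G3 = 40+2·18 = 76; Willis about the carrier]
row 1 — lock + rotate with arm: ω_sun = ω_ring = ω_arm = x
superposition row 2 [arm held]: sun y, ring −(40/76)·y, arm 0
boundary: total ω_sun = x + y = 0 and total ω_ring = x − (40/76)·y = 1  ⇒  y = -19/29, x = 19/29
row 2 ring = −(40/76)·(-19/29) = 10/29
totals (row 1 + row 2): sun 19/29 + (-19/29) = 0, ring 19/29 + 10/29 = 1, arm 19/29 + 0 = 19/29
asked cell (row1, ring) = 19/29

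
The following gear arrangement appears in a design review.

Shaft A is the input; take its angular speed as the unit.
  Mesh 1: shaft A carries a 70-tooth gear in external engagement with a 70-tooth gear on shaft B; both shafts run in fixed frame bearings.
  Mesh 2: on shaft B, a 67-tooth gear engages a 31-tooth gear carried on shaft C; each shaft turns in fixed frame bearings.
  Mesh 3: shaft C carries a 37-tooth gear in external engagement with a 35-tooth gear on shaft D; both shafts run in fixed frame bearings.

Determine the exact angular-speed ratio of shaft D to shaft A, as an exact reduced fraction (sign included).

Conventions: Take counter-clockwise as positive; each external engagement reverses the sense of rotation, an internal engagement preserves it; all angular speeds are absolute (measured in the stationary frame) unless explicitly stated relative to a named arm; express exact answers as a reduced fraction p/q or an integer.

class = fixed-axis compound train [3 meshes; 3 ratios multiply, 3 sense flips]
mesh 1 [70T→70T]: running ratio 1, sense −
mesh 2 [67T→31T]: running ratio 67/31, sense +
mesh 3 [37T→35T]: running ratio 2479/1085, sense −
ω_out/ω_in = -2479/1085

-2479/1085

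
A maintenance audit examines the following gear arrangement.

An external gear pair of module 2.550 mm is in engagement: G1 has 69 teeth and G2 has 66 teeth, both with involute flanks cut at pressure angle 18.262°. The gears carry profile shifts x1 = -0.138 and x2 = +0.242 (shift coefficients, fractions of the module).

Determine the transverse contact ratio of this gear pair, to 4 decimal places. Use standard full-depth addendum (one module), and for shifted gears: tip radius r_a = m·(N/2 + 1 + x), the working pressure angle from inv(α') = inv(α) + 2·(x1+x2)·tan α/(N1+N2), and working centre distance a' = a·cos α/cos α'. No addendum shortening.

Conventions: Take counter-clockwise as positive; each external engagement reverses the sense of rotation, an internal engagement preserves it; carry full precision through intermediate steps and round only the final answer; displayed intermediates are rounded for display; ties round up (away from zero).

single-mesh involute tooth geometry (69T engaging 66T at module 2.550)
base radii: r_b1 = 83.544009, r_b2 = 79.911660
tip radii: r_a1 = 90.173100, r_a2 = 87.317100
inv(α') = inv(18.262°) + 2·(-0.138+0.242)·tan α/(69+66) = 0.01175917  ⇒  α' = 18.52543°
a' = a·cos α / cos α' = 172.1250·cos 18.262°/cos 18.52543° = 172.388361
action lengths: √(r_a1²−r_b1²) = 33.935035, √(r_a2²−r_b2²) = 35.190943
base pitch p_b = π·m·cos α = 7.607572
CR = (33.935035 + 35.190943 − 172.388361·sin 18.52543°)/7.607572 = 1.886778
contact ratio ≈ 1.8868

1.8868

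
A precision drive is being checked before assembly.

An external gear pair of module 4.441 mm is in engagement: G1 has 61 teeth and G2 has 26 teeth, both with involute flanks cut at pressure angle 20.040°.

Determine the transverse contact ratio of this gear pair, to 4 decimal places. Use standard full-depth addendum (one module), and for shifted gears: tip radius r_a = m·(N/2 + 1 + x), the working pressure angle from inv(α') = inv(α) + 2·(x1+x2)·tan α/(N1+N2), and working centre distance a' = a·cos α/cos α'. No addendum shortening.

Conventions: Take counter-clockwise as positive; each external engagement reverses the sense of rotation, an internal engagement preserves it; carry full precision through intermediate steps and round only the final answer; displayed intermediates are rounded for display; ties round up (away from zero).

recognized (one external pair, fixed centres): single-mesh tooth geometry, m = 4.441, N1 = 61, N2 = 26
base radii: r_b1 = 127.249462, r_b2 = 54.237476
tip radii: r_a1 = 139.891500, r_a2 = 62.174000
no profile shift: α' = α, a' = a
action lengths: √(r_a1²−r_b1²) = 58.113735, √(r_a2²−r_b2²) = 30.395765
base pitch p_b = π·m·cos α = 13.107081
CR = (58.113735 + 30.395765 − 193.183500·sin 20.04000°)/13.107081 = 1.702144
contact ratio ≈ 1.7021

1.7021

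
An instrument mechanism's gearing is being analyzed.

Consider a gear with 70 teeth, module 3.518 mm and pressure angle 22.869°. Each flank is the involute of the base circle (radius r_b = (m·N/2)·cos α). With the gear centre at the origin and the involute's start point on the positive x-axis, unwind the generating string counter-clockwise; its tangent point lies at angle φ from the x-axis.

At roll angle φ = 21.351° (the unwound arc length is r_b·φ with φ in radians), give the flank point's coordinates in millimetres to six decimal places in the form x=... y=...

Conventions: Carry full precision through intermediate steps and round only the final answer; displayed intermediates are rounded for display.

topology: single-mesh involute geometry — m = 3.518, N = 70
pitch radius r_p = m·N/2 = 3.518·70/2 = 123.130000
base radius r_b = r_p·cos α = 123.130000·cos 22.869° = 113.451466
roll angle φ = 21.351° = 0.37264525 rad
x = r_b·(cos φ + φ·sin φ) = 121.057292
y = r_b·(sin φ − φ·cos φ) = 1.929891

x=121.057292 y=1.929891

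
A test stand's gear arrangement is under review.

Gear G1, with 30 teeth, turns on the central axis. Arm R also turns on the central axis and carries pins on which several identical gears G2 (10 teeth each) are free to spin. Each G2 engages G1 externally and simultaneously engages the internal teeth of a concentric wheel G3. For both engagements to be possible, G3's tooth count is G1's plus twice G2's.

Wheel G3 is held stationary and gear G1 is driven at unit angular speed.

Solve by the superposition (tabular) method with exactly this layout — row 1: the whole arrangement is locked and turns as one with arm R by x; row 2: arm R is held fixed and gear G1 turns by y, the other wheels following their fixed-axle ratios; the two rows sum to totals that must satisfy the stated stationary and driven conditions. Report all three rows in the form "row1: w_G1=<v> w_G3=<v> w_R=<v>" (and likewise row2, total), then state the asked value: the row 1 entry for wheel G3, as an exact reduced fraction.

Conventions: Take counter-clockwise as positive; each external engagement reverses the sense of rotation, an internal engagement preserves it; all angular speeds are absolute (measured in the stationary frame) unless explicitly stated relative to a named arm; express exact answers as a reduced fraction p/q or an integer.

row1: w_G1=3/8 w_G3=3/8 w_R=3/8
row2: w_G1=5/8 w_G3=-3/8 w_R=0
total: w_G1=1 w_G3=0 w_R=3/8
asked value: 3/8

recognized (axles ride arm R): planetary set, 30/10/50 teeth
superposition row 1 [locked train]: every member turns x
row 2: sun turns y, ring = −(30/50)·y, arm 0
boundary: total ω_ring = x − (30/50)·y = 0 and total ω_sun = x + y = 1  ⇒  y = 5/8, x = 3/8
row 2 ring = −(30/50)·5/8 = -3/8
totals (row 1 + row 2): sun 3/8 + 5/8 = 1, ring 3/8 + (-3/8) = 0, arm 3/8 + 0 = 3/8
asked cell (row1, ring) = 3/8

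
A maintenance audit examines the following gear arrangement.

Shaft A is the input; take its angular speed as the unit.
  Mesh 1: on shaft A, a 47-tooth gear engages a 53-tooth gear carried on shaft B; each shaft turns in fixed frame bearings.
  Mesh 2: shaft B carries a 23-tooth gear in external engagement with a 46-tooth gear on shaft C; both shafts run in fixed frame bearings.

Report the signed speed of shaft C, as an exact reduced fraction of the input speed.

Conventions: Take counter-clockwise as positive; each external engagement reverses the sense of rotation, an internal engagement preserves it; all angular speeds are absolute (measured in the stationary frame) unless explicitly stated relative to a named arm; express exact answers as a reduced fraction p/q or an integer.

47/106

2-mesh fixed-axis compound train (all bearings frame-fixed)
mesh 1 [47T→53T]: |ω|/ω_in = 1×47/53 = 47/53, sense flips to −
mesh 2 [23T→46T]: |ω|/ω_in = (47/53)×23/46 = 47/106, sense flips to +
signed output speed (× input speed) = 47/106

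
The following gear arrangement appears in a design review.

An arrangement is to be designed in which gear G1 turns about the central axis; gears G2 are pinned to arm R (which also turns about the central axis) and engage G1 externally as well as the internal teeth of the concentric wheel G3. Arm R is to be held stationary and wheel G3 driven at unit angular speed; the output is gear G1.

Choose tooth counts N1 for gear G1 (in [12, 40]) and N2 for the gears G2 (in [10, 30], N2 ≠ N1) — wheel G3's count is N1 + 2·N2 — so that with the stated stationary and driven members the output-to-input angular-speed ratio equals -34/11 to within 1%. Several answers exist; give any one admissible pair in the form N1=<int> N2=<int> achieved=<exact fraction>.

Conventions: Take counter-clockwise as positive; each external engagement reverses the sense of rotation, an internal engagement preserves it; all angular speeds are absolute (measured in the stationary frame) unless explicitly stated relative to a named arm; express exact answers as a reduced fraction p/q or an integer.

topology: planetary set — design target -34/11, arm = carrier (Willis)
Willis with ω_arm = 0: ω_sun/ω_ring = −N3/N1; set equal to -34/11  ⇒  N3/N1 = −(-34/11) = 34/11
N3 = N1 + 2·N2  ⇒  N2/N1 = (N3/N1 − 1)/2 = (34/11 − 1)/2 = 23/22
smallest multiple with N1 ≥ 12 and N2 ≥ 10: k = 1  ⇒  N1 = 1·22 = 22, N2 = 1·23 = 23 (N1 ≤ 40, N2 ≤ 30, N2 ≠ N1 ✓), N3 = 22 + 2·23 = 68
check: −N3/N1 with N1 = 22, N3 = 68 gives -34/11; |achieved − target| = 0 ≤ 17/550 ✓

N1=22 N2=23 achieved=-34/11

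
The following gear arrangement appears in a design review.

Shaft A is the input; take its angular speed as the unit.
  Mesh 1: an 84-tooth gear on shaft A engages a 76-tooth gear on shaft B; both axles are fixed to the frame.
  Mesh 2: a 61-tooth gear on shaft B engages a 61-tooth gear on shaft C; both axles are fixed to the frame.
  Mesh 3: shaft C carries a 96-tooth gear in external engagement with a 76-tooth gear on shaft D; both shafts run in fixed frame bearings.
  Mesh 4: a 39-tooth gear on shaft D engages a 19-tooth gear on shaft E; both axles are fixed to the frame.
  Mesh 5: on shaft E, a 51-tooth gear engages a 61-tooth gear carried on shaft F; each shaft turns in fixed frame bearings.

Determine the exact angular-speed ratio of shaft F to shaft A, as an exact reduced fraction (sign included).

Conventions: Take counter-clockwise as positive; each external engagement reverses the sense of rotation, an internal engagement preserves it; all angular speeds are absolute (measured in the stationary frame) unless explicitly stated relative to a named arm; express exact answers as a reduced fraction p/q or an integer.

class = fixed-axis compound train [5 meshes; 5 ratios multiply, 5 sense flips]
mesh 1 [84T→76T]: running ratio 21/19, sense −
mesh 2 [61T→61T]: running ratio 21/19, sense +
mesh 3 [96T→76T]: running ratio 504/361, sense −
mesh 4 [39T→19T]: running ratio 19656/6859, sense +
mesh 5 [51T→61T]: running ratio 1002456/418399, sense −
ω_out/ω_in = -1002456/418399

-1002456/418399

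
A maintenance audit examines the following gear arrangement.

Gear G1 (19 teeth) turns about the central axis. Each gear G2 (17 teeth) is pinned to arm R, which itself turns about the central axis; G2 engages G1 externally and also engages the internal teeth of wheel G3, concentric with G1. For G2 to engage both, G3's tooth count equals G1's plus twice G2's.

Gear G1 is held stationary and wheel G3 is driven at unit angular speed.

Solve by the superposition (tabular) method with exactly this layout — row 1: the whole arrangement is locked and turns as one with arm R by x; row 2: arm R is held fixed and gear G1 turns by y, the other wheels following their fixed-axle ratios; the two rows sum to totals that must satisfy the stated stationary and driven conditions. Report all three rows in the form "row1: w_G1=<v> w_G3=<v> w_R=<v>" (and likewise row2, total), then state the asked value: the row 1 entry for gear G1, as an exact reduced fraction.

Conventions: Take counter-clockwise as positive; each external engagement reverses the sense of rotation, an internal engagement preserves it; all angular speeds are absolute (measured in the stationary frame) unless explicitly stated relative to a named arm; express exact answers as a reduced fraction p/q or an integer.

planetary set (19T centre, 17T on arm, 53T internal) — Willis relation
row 1 — lock + rotate with arm: ω_sun = ω_ring = ω_arm = x
row 2 (arm held, sun turns y): ω_ring = −(19/53)·y, ω_arm = 0
boundary: total ω_sun = x + y = 0 and total ω_ring = x − (19/53)·y = 1  ⇒  y = -53/72, x = 53/72
row 2 ring = −(19/53)·(-53/72) = 19/72
totals (row 1 + row 2): sun 53/72 + (-53/72) = 0, ring 53/72 + 19/72 = 1, arm 53/72 + 0 = 53/72
asked cell (row1, sun) = 53/72

row1: w_G1=53/72 w_G3=53/72 w_R=53/72
row2: w_G1=-53/72 w_G3=19/72 w_R=0
total: w_G1=0 w_G3=1 w_R=53/72
asked value: 53/72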